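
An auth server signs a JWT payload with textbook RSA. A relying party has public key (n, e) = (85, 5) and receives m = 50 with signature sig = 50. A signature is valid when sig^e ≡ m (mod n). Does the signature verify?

verifies

sig^5 mod 85 = 50
Since 50 equals the digest 50, verification succeeds.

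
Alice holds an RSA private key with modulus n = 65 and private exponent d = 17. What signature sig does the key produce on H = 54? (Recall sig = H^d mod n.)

H^2 ≡ 54^2 = 2916 ≡ 56
H^4 ≡ 56^2 = 3136 ≡ 16
H^8 ≡ 16^2 = 256 ≡ 61
H^16 ≡ 61^2 = 3721 ≡ 16
17 = 16 + 1, so H^17 ≡ 16·54 ≡ 19 (mod 65)

19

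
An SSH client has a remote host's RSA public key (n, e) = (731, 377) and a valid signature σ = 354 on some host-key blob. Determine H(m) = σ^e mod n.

σ^2 ≡ 354^2 = 125316 ≡ 315
σ^4 ≡ 315^2 = 99225 ≡ 540
σ^8 ≡ 540^2 = 291600 ≡ 662
σ^16 ≡ 662^2 = 438244 ≡ 375
σ^32 ≡ 375^2 = 140625 ≡ 273
σ^64 ≡ 273^2 = 74529 ≡ 698
σ^128 ≡ 698^2 = 487204 ≡ 358
σ^256 ≡ 358^2 = 128164 ≡ 239
377 = 256 + 64 + 32 + 16 + 8 + 1, so σ^377 ≡ 239·698·273·375·662·354 ≡ 615 (mod 731)

615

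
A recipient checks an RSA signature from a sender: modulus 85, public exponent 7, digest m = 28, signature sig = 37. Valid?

sig^2 ≡ 37^2 = 1369 ≡ 9
sig^4 ≡ 9^2 = 81
7 = 4 + 2 + 1, so sig^7 ≡ 81·9·37 ≡ 28 (mod 85)
Since 28 equals the digest 28, verification succeeds.

yes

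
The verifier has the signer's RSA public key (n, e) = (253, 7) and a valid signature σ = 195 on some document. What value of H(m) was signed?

σ^2 ≡ 195^2 = 38025 ≡ 75
σ^4 ≡ 75^2 = 5625 ≡ 59
7 = 4 + 2 + 1, so σ^7 ≡ 59·75·195 ≡ 145 (mod 253)

145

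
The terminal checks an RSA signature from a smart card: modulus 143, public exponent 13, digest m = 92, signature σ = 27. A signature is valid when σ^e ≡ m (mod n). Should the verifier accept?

accept

σ^13 mod 143 = 92
92 = m, so the signature checks out.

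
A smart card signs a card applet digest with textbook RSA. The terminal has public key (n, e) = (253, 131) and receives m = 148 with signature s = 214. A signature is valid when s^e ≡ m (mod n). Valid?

s^2 ≡ 214^2 = 45796 ≡ 3
s^4 ≡ 3^2 = 9
s^8 ≡ 9^2 = 81
s^16 ≡ 81^2 = 6561 ≡ 236
s^32 ≡ 236^2 = 55696 ≡ 36
s^64 ≡ 36^2 = 1296 ≡ 31
s^128 ≡ 31^2 = 961 ≡ 202
131 = 128 + 2 + 1, so s^131 ≡ 202·3·214 ≡ 148 (mod 253)
s^131 mod 253 = 148 matches m.

yes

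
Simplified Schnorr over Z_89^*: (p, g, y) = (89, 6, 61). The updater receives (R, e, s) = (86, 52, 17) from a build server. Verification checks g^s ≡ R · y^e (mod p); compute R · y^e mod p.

28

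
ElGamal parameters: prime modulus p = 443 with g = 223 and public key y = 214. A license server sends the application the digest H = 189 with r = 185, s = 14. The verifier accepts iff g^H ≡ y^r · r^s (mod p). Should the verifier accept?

accept

Left side g^H mod p:
Squares mod 443: 223^1≡223, 223^2≡113, 223^4≡365, 223^8≡325, 223^16≡191, 223^32≡155, 223^64≡103, 223^128≡420
189 = 128 + 32 + 16 + 8 + 4 + 1, so 223^189 ≡ 420·155·191·325·365·223 ≡ 20 (mod 443)
Right side y^r · r^s mod p:
Squares mod 443: 214^1≡214, 214^2≡167, 214^4≡423, 214^8≡400, 214^16≡77, 214^32≡170, 214^64≡105, 214^128≡393
185 = 128 + 32 + 16 + 8 + 1, so 214^185 ≡ 393·170·77·400·214 ≡ 403 (mod 443)
Squares mod 443: 185^1≡185, 185^2≡114, 185^4≡149, 185^8≡51
14 = 8 + 4 + 2, so 185^14 ≡ 51·149·114 ≡ 221 (mod 443)
403·221 = 89063 ≡ 20 (mod 443)
20 ≡ 20 (mod 443), so the signature is genuine.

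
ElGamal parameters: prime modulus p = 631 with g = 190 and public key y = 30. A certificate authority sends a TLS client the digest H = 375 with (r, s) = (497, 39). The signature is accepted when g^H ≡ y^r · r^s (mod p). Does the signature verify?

does not verify

Left side g^H mod p:
190^375 mod 631 = 610
Right side y^r · r^s mod p:
30^497 mod 631 = 630
497^39 mod 631 = 451
630·451 = 284130 ≡ 180 (mod 631)
610 ≠ 180, so verification fails.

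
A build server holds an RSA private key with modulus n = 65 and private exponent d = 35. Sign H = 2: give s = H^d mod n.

33

H^2 ≡ 2^2 = 4
H^4 ≡ 4^2 = 16
H^8 ≡ 16^2 = 256 ≡ 61
H^16 ≡ 61^2 = 3721 ≡ 16
H^32 ≡ 16^2 = 256 ≡ 61
35 = 32 + 2 + 1, so H^35 ≡ 61·4·2 ≡ 33 (mod 65)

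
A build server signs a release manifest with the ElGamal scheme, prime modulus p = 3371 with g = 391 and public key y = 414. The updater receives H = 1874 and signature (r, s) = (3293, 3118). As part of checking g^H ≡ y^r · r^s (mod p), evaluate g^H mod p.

391^2 = 152881 ≡ 1186
391^4 ≡ 1186^2 = 1406596 ≡ 889
391^8 ≡ 889^2 = 790321 ≡ 1507
391^16 ≡ 1507^2 = 2271049 ≡ 2366
391^32 ≡ 2366^2 = 5597956 ≡ 2096
391^64 ≡ 2096^2 = 4393216 ≡ 803
391^128 ≡ 803^2 = 644809 ≡ 948
391^256 ≡ 948^2 = 898704 ≡ 2018
391^512 ≡ 2018^2 = 4072324 ≡ 156
391^1024 ≡ 156^2 = 24336 ≡ 739
1874 = 1024 + 512 + 256 + 64 + 16 + 2, so 391^1874 ≡ 739·156·2018·803·2366·1186 ≡ 1434 (mod 3371)

1434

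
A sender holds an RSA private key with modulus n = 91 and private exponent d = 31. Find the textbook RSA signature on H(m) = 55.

55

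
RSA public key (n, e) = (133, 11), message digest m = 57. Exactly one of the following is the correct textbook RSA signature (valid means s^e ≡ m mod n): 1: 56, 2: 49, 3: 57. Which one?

3

Candidate 1: Squares mod 133: 56^1≡56, 56^2≡77, 56^4≡77, 56^8≡77; 11 = 8 + 2 + 1, so 56^11 ≡ 77·77·56 ≡ 56 (mod 133)
Candidate 2: Squares mod 133: 49^1≡49, 49^2≡7, 49^4≡49, 49^8≡7; 11 = 8 + 2 + 1, so 49^11 ≡ 7·7·49 ≡ 7 (mod 133)
Candidate 3: Squares mod 133: 57^1≡57, 57^2≡57, 57^4≡57, 57^8≡57; 11 = 8 + 2 + 1, so 57^11 ≡ 57·57·57 ≡ 57 (mod 133)
  → matches m = 57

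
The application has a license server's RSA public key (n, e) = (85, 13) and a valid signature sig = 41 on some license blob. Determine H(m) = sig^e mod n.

6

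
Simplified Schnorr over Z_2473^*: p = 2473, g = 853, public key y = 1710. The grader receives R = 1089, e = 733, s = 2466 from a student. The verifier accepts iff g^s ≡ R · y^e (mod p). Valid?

g^s mod p:
853^2 = 727609 ≡ 547
853^4 ≡ 547^2 = 299209 ≡ 2449
853^8 ≡ 2449^2 = 5997601 ≡ 576
853^16 ≡ 576^2 = 331776 ≡ 394
853^32 ≡ 394^2 = 155236 ≡ 1910
853^64 ≡ 1910^2 = 3648100 ≡ 425
853^128 ≡ 425^2 = 180625 ≡ 96
853^256 ≡ 96^2 = 9216 ≡ 1797
853^512 ≡ 1797^2 = 3229209 ≡ 1944
853^1024 ≡ 1944^2 = 3779136 ≡ 392
853^2048 ≡ 392^2 = 153664 ≡ 338
2466 = 2048 + 256 + 128 + 32 + 2, so 853^2466 ≡ 338·1797·96·1910·547 ≡ 1465 (mod 2473)
R · y^e mod p:
1710^2 = 2924100 ≡ 1014
1710^4 ≡ 1014^2 = 1028196 ≡ 1901
1710^8 ≡ 1901^2 = 3613801 ≡ 748
1710^16 ≡ 748^2 = 559504 ≡ 606
1710^32 ≡ 606^2 = 367236 ≡ 1232
1710^64 ≡ 1232^2 = 1517824 ≡ 1875
1710^128 ≡ 1875^2 = 3515625 ≡ 1492
1710^256 ≡ 1492^2 = 2226064 ≡ 364
1710^512 ≡ 364^2 = 132496 ≡ 1427
733 = 512 + 128 + 64 + 16 + 8 + 4 + 1, so 1710^733 ≡ 1427·1492·1875·606·748·1901·1710 ≡ 2002 (mod 2473)
1089·2002 = 2180178 ≡ 1465 (mod 2473)
1465 ≡ 1465 (mod 2473); signature holds.

yes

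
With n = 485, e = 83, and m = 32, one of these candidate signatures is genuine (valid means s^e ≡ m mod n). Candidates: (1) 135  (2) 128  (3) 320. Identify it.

2

Candidate 1: Squares mod 485: 135^1≡135, 135^2≡280, 135^4≡315, 135^8≡285, 135^16≡230, 135^32≡35, 135^64≡255; 83 = 64 + 16 + 2 + 1, so 135^83 ≡ 255·230·280·135 ≡ 80 (mod 485)
Candidate 2: Squares mod 485: 128^1≡128, 128^2≡379, 128^4≡81, 128^8≡256, 128^16≡61, 128^32≡326, 128^64≡61; 83 = 64 + 16 + 2 + 1, so 128^83 ≡ 61·61·379·128 ≡ 32 (mod 485)
  → matches m = 32
Candidate 3: Squares mod 485: 320^1≡320, 320^2≡65, 320^4≡345, 320^8≡200, 320^16≡230, 320^32≡35, 320^64≡255; 83 = 64 + 16 + 2 + 1, so 320^83 ≡ 255·230·65·320 ≡ 470 (mod 485)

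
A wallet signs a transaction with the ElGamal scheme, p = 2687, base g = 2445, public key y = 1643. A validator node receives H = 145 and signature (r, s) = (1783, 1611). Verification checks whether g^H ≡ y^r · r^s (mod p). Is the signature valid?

Left side g^H mod p:
2445^2 = 5978025 ≡ 2137
2445^4 ≡ 2137^2 = 4566769 ≡ 1556
2445^8 ≡ 1556^2 = 2421136 ≡ 149
2445^16 ≡ 149^2 = 22201 ≡ 705
2445^32 ≡ 705^2 = 497025 ≡ 2617
2445^64 ≡ 2617^2 = 6848689 ≡ 2213
2445^128 ≡ 2213^2 = 4897369 ≡ 1655
145 = 128 + 16 + 1, so 2445^145 ≡ 1655·705·2445 ≡ 1158 (mod 2687)
Right side y^r · r^s mod p:
1643^2 = 2699449 ≡ 1701
1643^4 ≡ 1701^2 = 2893401 ≡ 2189
1643^8 ≡ 2189^2 = 4791721 ≡ 800
1643^16 ≡ 800^2 = 640000 ≡ 494
1643^32 ≡ 494^2 = 244036 ≡ 2206
1643^64 ≡ 2206^2 = 4866436 ≡ 279
1643^128 ≡ 279^2 = 77841 ≡ 2605
1643^256 ≡ 2605^2 = 6786025 ≡ 1350
1643^512 ≡ 1350^2 = 1822500 ≡ 714
1643^1024 ≡ 714^2 = 509796 ≡ 1953
1783 = 1024 + 512 + 128 + 64 + 32 + 16 + 4 + 2 + 1, so 1643^1783 ≡ 1953·714·2605·279·2206·494·2189·1701·1643 ≡ 19 (mod 2687)
1783^2 = 3179089 ≡ 368
1783^4 ≡ 368^2 = 135424 ≡ 1074
1783^8 ≡ 1074^2 = 1153476 ≡ 753
1783^16 ≡ 753^2 = 567009 ≡ 52
1783^32 ≡ 52^2 = 2704 ≡ 17
1783^64 ≡ 17^2 = 289
1783^128 ≡ 289^2 = 83521 ≡ 224
1783^256 ≡ 224^2 = 50176 ≡ 1810
1783^512 ≡ 1810^2 = 3276100 ≡ 647
1783^1024 ≡ 647^2 = 418609 ≡ 2124
1611 = 1024 + 512 + 64 + 8 + 2 + 1, so 1783^1611 ≡ 2124·647·289·753·368·1783 ≡ 2109 (mod 2687)
19·2109 = 40071 ≡ 2453 (mod 2687)
1158 ≠ 2453, so verification fails.

invalid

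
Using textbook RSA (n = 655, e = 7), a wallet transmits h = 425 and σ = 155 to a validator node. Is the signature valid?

σ^2 ≡ 155^2 = 24025 ≡ 445
σ^4 ≡ 445^2 = 198025 ≡ 215
7 = 4 + 2 + 1, so σ^7 ≡ 215·445·155 ≡ 425 (mod 655)
σ^7 mod 655 = 425 matches h.

valid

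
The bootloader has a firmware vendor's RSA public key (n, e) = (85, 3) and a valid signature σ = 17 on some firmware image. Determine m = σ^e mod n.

68

σ^2 ≡ 17^2 = 289 ≡ 34
3 = 2 + 1, so σ^3 ≡ 34·17 ≡ 68 (mod 85)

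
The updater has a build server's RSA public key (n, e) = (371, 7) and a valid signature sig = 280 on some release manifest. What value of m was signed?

42

sig^7 mod 371 = 42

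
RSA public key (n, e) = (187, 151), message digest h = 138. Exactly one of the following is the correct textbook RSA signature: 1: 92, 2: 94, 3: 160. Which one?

Candidate 1: 92^151 mod 187 = 114
Candidate 2: 94^151 mod 187 = 138
  → matches h = 138
Candidate 3: 160^151 mod 187 = 182

2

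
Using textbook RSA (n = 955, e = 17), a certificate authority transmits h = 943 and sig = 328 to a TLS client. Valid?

Squares mod 955: sig^1≡328, sig^2≡624, sig^4≡691, sig^8≡936, sig^16≡361
17 = 16 + 1, so sig^17 ≡ 361·328 ≡ 943 (mod 955)
943 = h, so the signature checks out.

yes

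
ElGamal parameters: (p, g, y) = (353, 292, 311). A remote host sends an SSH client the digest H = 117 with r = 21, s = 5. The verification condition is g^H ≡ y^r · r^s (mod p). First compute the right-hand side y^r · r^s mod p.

342

Squares mod 353: 311^1≡311, 311^2≡352, 311^4≡1, 311^8≡1, 311^16≡1
21 = 16 + 4 + 1, so 311^21 ≡ 1·1·311 ≡ 311 (mod 353)
Squares mod 353: 21^1≡21, 21^2≡88, 21^4≡331
5 = 4 + 1, so 21^5 ≡ 331·21 ≡ 244 (mod 353)
y^r · r^s ≡ 311·244 = 75884 ≡ 342 (mod 353)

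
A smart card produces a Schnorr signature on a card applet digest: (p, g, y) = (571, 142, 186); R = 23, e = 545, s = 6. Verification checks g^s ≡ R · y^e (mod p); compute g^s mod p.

142^2 = 20164 ≡ 179
142^4 ≡ 179^2 = 32041 ≡ 65
6 = 4 + 2, so 142^6 ≡ 65·179 ≡ 215 (mod 571)

215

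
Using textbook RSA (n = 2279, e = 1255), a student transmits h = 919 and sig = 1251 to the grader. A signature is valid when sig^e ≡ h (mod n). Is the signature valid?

valid

sig^2 ≡ 1251^2 = 1565001 ≡ 1607
sig^4 ≡ 1607^2 = 2582449 ≡ 342
sig^8 ≡ 342^2 = 116964 ≡ 735
sig^16 ≡ 735^2 = 540225 ≡ 102
sig^32 ≡ 102^2 = 10404 ≡ 1288
sig^64 ≡ 1288^2 = 1658944 ≡ 2111
sig^128 ≡ 2111^2 = 4456321 ≡ 876
sig^256 ≡ 876^2 = 767376 ≡ 1632
sig^512 ≡ 1632^2 = 2663424 ≡ 1552
sig^1024 ≡ 1552^2 = 2408704 ≡ 2080
1255 = 1024 + 128 + 64 + 32 + 4 + 2 + 1, so sig^1255 ≡ 2080·876·2111·1288·342·1607·1251 ≡ 919 (mod 2279)
sig^1255 mod 2279 = 919 matches h.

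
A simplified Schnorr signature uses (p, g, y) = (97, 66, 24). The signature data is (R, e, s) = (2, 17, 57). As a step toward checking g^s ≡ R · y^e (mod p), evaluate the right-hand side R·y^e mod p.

24^2 = 576 ≡ 91
24^4 ≡ 91^2 = 8281 ≡ 36
24^8 ≡ 36^2 = 1296 ≡ 35
24^16 ≡ 35^2 = 1225 ≡ 61
17 = 16 + 1, so 24^17 ≡ 61·24 ≡ 9 (mod 97)
R · y^e ≡ 2·9 = 18 ≡ 18 (mod 97)

18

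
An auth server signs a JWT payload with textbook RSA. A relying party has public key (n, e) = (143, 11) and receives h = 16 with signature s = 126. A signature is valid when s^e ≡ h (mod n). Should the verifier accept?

accept

Squares mod 143: s^1≡126, s^2≡3, s^4≡9, s^8≡81
11 = 8 + 2 + 1, so s^11 ≡ 81·3·126 ≡ 16 (mod 143)
Since 16 equals the digest 16, verification succeeds.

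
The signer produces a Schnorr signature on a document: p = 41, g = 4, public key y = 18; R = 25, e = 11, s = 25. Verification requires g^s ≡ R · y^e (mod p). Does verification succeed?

g^s mod p:
Squares mod 41: 4^1≡4, 4^2≡16, 4^4≡10, 4^8≡18, 4^16≡37
25 = 16 + 8 + 1, so 4^25 ≡ 37·18·4 ≡ 40 (mod 41)
R · y^e mod p:
Squares mod 41: 18^1≡18, 18^2≡37, 18^4≡16, 18^8≡10
11 = 8 + 2 + 1, so 18^11 ≡ 10·37·18 ≡ 18 (mod 41)
25·18 = 450 ≡ 40 (mod 41)
40 ≡ 40 (mod 41); signature holds.

passes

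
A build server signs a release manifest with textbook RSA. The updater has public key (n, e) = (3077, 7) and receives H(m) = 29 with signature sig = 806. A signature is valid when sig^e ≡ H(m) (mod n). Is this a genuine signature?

genuine

Squares mod 3077: sig^1≡806, sig^2≡389, sig^4≡548
7 = 4 + 2 + 1, so sig^7 ≡ 548·389·806 ≡ 29 (mod 3077)
Since 29 equals the digest 29, verification succeeds.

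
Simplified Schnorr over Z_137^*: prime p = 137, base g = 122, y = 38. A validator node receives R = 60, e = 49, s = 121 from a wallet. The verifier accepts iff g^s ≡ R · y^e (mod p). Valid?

no

g^s mod p:
Squares mod 137: 122^1≡122, 122^2≡88, 122^4≡72, 122^8≡115, 122^16≡73, 122^32≡123, 122^64≡59
121 = 64 + 32 + 16 + 8 + 1, so 122^121 ≡ 59·123·73·115·122 ≡ 88 (mod 137)
R · y^e mod p:
Squares mod 137: 38^1≡38, 38^2≡74, 38^4≡133, 38^8≡16, 38^16≡119, 38^32≡50
49 = 32 + 16 + 1, so 38^49 ≡ 50·119·38 ≡ 50 (mod 137)
60·50 = 3000 ≡ 123 (mod 137)
88 ≠ 123; the check fails.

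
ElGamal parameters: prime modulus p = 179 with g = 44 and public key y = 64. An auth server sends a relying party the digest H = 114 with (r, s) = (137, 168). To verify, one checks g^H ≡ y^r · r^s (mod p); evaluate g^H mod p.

44^114 mod 179 = 149

149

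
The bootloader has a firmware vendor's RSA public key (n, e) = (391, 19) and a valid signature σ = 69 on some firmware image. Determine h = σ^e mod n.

σ^2 ≡ 69^2 = 4761 ≡ 69
σ^4 ≡ 69^2 = 4761 ≡ 69
σ^8 ≡ 69^2 = 4761 ≡ 69
σ^16 ≡ 69^2 = 4761 ≡ 69
19 = 16 + 2 + 1, so σ^19 ≡ 69·69·69 ≡ 69 (mod 391)

69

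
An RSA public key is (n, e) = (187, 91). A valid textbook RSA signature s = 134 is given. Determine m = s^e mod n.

Squares mod 187: s^1≡134, s^2≡4, s^4≡16, s^8≡69, s^16≡86, s^32≡103, s^64≡137
91 = 64 + 16 + 8 + 2 + 1, so s^91 ≡ 137·86·69·4·134 ≡ 145 (mod 187)

145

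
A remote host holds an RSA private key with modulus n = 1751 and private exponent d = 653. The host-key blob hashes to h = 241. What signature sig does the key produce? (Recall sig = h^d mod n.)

h^2 ≡ 241^2 = 58081 ≡ 298
h^4 ≡ 298^2 = 88804 ≡ 1254
h^8 ≡ 1254^2 = 1572516 ≡ 118
h^16 ≡ 118^2 = 13924 ≡ 1667
h^32 ≡ 1667^2 = 2778889 ≡ 52
h^64 ≡ 52^2 = 2704 ≡ 953
h^128 ≡ 953^2 = 908209 ≡ 1191
h^256 ≡ 1191^2 = 1418481 ≡ 171
h^512 ≡ 171^2 = 29241 ≡ 1225
653 = 512 + 128 + 8 + 4 + 1, so h^653 ≡ 1225·1191·118·1254·241 ≡ 726 (mod 1751)

726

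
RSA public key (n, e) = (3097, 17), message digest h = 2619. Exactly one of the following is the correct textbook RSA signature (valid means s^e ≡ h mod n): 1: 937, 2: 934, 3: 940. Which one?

1

Candidate 1: Squares mod 3097: 937^1≡937, 937^2≡1518, 937^4≡156, 937^8≡2657, 937^16≡1586; 17 = 16 + 1, so 937^17 ≡ 1586·937 ≡ 2619 (mod 3097)
  → matches h = 2619
Candidate 2: Squares mod 3097: 934^1≡934, 934^2≡2099, 934^4≡1867, 934^8≡1564, 934^16≡2563; 17 = 16 + 1, so 934^17 ≡ 2563·934 ≡ 2958 (mod 3097)
Candidate 3: Squares mod 3097: 940^1≡940, 940^2≡955, 940^4≡1507, 940^8≡948, 940^16≡574; 17 = 16 + 1, so 940^17 ≡ 574·940 ≡ 682 (mod 3097)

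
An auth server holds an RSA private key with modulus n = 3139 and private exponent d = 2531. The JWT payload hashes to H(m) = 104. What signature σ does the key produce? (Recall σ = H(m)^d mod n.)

1123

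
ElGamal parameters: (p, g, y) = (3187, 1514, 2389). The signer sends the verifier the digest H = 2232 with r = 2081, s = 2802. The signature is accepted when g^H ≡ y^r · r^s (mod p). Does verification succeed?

Left side g^H mod p:
1514^2 = 2292196 ≡ 743
1514^4 ≡ 743^2 = 552049 ≡ 698
1514^8 ≡ 698^2 = 487204 ≡ 2780
1514^16 ≡ 2780^2 = 7728400 ≡ 3112
1514^32 ≡ 3112^2 = 9684544 ≡ 2438
1514^64 ≡ 2438^2 = 5943844 ≡ 89
1514^128 ≡ 89^2 = 7921 ≡ 1547
1514^256 ≡ 1547^2 = 2393209 ≡ 2959
1514^512 ≡ 2959^2 = 8755681 ≡ 992
1514^1024 ≡ 992^2 = 984064 ≡ 2468
1514^2048 ≡ 2468^2 = 6091024 ≡ 667
2232 = 2048 + 128 + 32 + 16 + 8, so 1514^2232 ≡ 667·1547·2438·3112·2780 ≡ 1344 (mod 3187)
Right side y^r · r^s mod p:
2389^2 = 5707321 ≡ 2591
2389^4 ≡ 2591^2 = 6713281 ≡ 1459
2389^8 ≡ 1459^2 = 2128681 ≡ 2952
2389^16 ≡ 2952^2 = 8714304 ≡ 1046
2389^32 ≡ 1046^2 = 1094116 ≡ 975
2389^64 ≡ 975^2 = 950625 ≡ 899
2389^128 ≡ 899^2 = 808201 ≡ 1890
2389^256 ≡ 1890^2 = 3572100 ≡ 2660
2389^512 ≡ 2660^2 = 7075600 ≡ 460
2389^1024 ≡ 460^2 = 211600 ≡ 1258
2389^2048 ≡ 1258^2 = 1582564 ≡ 1812
2081 = 2048 + 32 + 1, so 2389^2081 ≡ 1812·975·2389 ≡ 216 (mod 3187)
2081^2 = 4330561 ≡ 2615
2081^4 ≡ 2615^2 = 6838225 ≡ 2110
2081^8 ≡ 2110^2 = 4452100 ≡ 3048
2081^16 ≡ 3048^2 = 9290304 ≡ 199
2081^32 ≡ 199^2 = 39601 ≡ 1357
2081^64 ≡ 1357^2 = 1841449 ≡ 2550
2081^128 ≡ 2550^2 = 6502500 ≡ 1020
2081^256 ≡ 1020^2 = 1040400 ≡ 1438
2081^512 ≡ 1438^2 = 2067844 ≡ 2668
2081^1024 ≡ 2668^2 = 7118224 ≡ 1653
2081^2048 ≡ 1653^2 = 2732409 ≡ 1150
2802 = 2048 + 512 + 128 + 64 + 32 + 16 + 2, so 2081^2802 ≡ 1150·2668·1020·2550·1357·199·2615 ≡ 2485 (mod 3187)
216·2485 = 536760 ≡ 1344 (mod 3187)
1344 ≡ 1344 (mod 3187), so the signature is genuine.

passes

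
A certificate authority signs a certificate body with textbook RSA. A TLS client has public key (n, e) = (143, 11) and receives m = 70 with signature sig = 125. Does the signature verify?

verifies

sig^2 ≡ 125^2 = 15625 ≡ 38
sig^4 ≡ 38^2 = 1444 ≡ 14
sig^8 ≡ 14^2 = 196 ≡ 53
11 = 8 + 2 + 1, so sig^11 ≡ 53·38·125 ≡ 70 (mod 143)
sig^11 mod 143 = 70 matches m.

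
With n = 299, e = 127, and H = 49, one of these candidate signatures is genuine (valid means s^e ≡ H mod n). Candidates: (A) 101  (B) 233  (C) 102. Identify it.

Candidate A: Squares mod 299: 101^1≡101, 101^2≡35, 101^4≡29, 101^8≡243, 101^16≡146, 101^32≡87, 101^64≡94; 127 = 64 + 32 + 16 + 8 + 4 + 2 + 1, so 101^127 ≡ 94·87·146·243·29·35·101 ≡ 49 (mod 299)
  → matches H = 49
Candidate B: Squares mod 299: 233^1≡233, 233^2≡170, 233^4≡196, 233^8≡144, 233^16≡105, 233^32≡261, 233^64≡248; 127 = 64 + 32 + 16 + 8 + 4 + 2 + 1, so 233^127 ≡ 248·261·105·144·196·170·233 ≡ 246 (mod 299)
Candidate C: Squares mod 299: 102^1≡102, 102^2≡238, 102^4≡133, 102^8≡48, 102^16≡211, 102^32≡269, 102^64≡3; 127 = 64 + 32 + 16 + 8 + 4 + 2 + 1, so 102^127 ≡ 3·269·211·48·133·238·102 ≡ 132 (mod 299)

A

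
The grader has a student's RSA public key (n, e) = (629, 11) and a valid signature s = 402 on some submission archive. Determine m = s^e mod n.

s^2 ≡ 402^2 = 161604 ≡ 580
s^4 ≡ 580^2 = 336400 ≡ 514
s^8 ≡ 514^2 = 264196 ≡ 16
11 = 8 + 2 + 1, so s^11 ≡ 16·580·402 ≡ 590 (mod 629)

590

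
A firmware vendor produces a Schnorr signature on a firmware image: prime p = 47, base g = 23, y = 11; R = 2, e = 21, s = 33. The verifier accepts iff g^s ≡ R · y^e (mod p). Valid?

yes

g^s mod p:
23^2 = 529 ≡ 12
23^4 ≡ 12^2 = 144 ≡ 3
23^8 ≡ 3^2 = 9
23^16 ≡ 9^2 = 81 ≡ 34
23^32 ≡ 34^2 = 1156 ≡ 28
33 = 32 + 1, so 23^33 ≡ 28·23 ≡ 33 (mod 47)
R · y^e mod p:
11^2 = 121 ≡ 27
11^4 ≡ 27^2 = 729 ≡ 24
11^8 ≡ 24^2 = 576 ≡ 12
11^16 ≡ 12^2 = 144 ≡ 3
21 = 16 + 4 + 1, so 11^21 ≡ 3·24·11 ≡ 40 (mod 47)
2·40 = 80 ≡ 33 (mod 47)
33 ≡ 33 (mod 47); signature holds.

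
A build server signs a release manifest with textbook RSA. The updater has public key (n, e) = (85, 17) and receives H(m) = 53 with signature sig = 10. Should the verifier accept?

reject

sig^17 mod 85 = 10
The recovered value 10 does not match the digest 53.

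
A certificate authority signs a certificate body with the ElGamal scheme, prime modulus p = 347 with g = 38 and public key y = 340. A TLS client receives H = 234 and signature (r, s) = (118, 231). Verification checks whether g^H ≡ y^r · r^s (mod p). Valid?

Left side g^H mod p:
38^2 = 1444 ≡ 56
38^4 ≡ 56^2 = 3136 ≡ 13
38^8 ≡ 13^2 = 169
38^16 ≡ 169^2 = 28561 ≡ 107
38^32 ≡ 107^2 = 11449 ≡ 345
38^64 ≡ 345^2 = 119025 ≡ 4
38^128 ≡ 4^2 = 16
234 = 128 + 64 + 32 + 8 + 2, so 38^234 ≡ 16·4·345·169·56 ≡ 332 (mod 347)
Right side y^r · r^s mod p:
340^2 = 115600 ≡ 49
340^4 ≡ 49^2 = 2401 ≡ 319
340^8 ≡ 319^2 = 101761 ≡ 90
340^16 ≡ 90^2 = 8100 ≡ 119
340^32 ≡ 119^2 = 14161 ≡ 281
340^64 ≡ 281^2 = 78961 ≡ 192
118 = 64 + 32 + 16 + 4 + 2, so 340^118 ≡ 192·281·119·319·49 ≡ 116 (mod 347)
118^2 = 13924 ≡ 44
118^4 ≡ 44^2 = 1936 ≡ 201
118^8 ≡ 201^2 = 40401 ≡ 149
118^16 ≡ 149^2 = 22201 ≡ 340
118^32 ≡ 340^2 = 115600 ≡ 49
118^64 ≡ 49^2 = 2401 ≡ 319
118^128 ≡ 319^2 = 101761 ≡ 90
231 = 128 + 64 + 32 + 4 + 2 + 1, so 118^231 ≡ 90·319·49·201·44·118 ≡ 148 (mod 347)
116·148 = 17168 ≡ 165 (mod 347)
332 ≠ 165, so verification fails.

no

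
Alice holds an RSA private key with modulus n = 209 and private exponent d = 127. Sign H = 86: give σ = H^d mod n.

H^2 ≡ 86^2 = 7396 ≡ 81
H^4 ≡ 81^2 = 6561 ≡ 82
H^8 ≡ 82^2 = 6724 ≡ 36
H^16 ≡ 36^2 = 1296 ≡ 42
H^32 ≡ 42^2 = 1764 ≡ 92
H^64 ≡ 92^2 = 8464 ≡ 104
127 = 64 + 32 + 16 + 8 + 4 + 2 + 1, so H^127 ≡ 104·92·42·36·82·81·86 ≡ 48 (mod 209)

48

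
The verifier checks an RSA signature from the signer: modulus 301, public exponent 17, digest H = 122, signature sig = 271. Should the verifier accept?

reject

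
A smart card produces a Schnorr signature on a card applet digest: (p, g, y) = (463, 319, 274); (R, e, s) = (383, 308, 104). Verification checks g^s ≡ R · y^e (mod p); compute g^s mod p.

319^104 mod 463 = 383

383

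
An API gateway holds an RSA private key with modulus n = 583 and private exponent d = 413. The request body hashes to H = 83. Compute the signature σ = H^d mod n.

Squares mod 583: H^1≡83, H^2≡476, H^4≡372, H^8≡213, H^16≡478, H^32≡531, H^64≡372, H^128≡213, H^256≡478
413 = 256 + 128 + 16 + 8 + 4 + 1, so H^413 ≡ 478·213·478·213·372·83 ≡ 348 (mod 583)

348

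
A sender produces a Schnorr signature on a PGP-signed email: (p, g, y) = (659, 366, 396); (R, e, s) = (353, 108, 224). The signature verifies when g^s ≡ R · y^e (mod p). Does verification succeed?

g^s mod p:
Squares mod 659: 366^1≡366, 366^2≡179, 366^4≡409, 366^8≡554, 366^16≡481, 366^32≡52, 366^64≡68, 366^128≡11
224 = 128 + 64 + 32, so 366^224 ≡ 11·68·52 ≡ 15 (mod 659)
R · y^e mod p:
Squares mod 659: 396^1≡396, 396^2≡633, 396^4≡17, 396^8≡289, 396^16≡487, 396^32≡588, 396^64≡428
108 = 64 + 32 + 8 + 4, so 396^108 ≡ 428·588·289·17 ≡ 206 (mod 659)
353·206 = 72718 ≡ 228 (mod 659)
15 ≠ 228; the check fails.

fails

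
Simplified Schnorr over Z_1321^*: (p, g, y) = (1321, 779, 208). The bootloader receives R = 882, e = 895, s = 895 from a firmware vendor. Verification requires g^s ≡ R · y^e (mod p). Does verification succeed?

g^s mod p:
779^895 mod 1321 = 385
R · y^e mod p:
208^895 mod 1321 = 619
882·619 = 545958 ≡ 385 (mod 1321)
385 ≡ 385 (mod 1321); signature holds.

passes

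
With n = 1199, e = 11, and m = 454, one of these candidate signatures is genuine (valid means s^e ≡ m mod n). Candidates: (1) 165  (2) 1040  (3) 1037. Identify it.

Candidate 1: Squares mod 1199: 165^1≡165, 165^2≡847, 165^4≡407, 165^8≡187; 11 = 8 + 2 + 1, so 165^11 ≡ 187·847·165 ≡ 781 (mod 1199)
Candidate 2: Squares mod 1199: 1040^1≡1040, 1040^2≡102, 1040^4≡812, 1040^8≡1093; 11 = 8 + 2 + 1, so 1040^11 ≡ 1093·102·1040 ≡ 941 (mod 1199)
Candidate 3: Squares mod 1199: 1037^1≡1037, 1037^2≡1065, 1037^4≡1170, 1037^8≡841; 11 = 8 + 2 + 1, so 1037^11 ≡ 841·1065·1037 ≡ 454 (mod 1199)
  → matches m = 454

3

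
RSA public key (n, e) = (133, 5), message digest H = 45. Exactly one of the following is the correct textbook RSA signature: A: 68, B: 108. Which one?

A

Candidate A: 68^2 = 4624 ≡ 102; 68^4 ≡ 102^2 = 10404 ≡ 30; 5 = 4 + 1, so 68^5 ≡ 30·68 ≡ 45 (mod 133)
  → matches H = 45
Candidate B: 108^2 = 11664 ≡ 93; 108^4 ≡ 93^2 = 8649 ≡ 4; 5 = 4 + 1, so 108^5 ≡ 4·108 ≡ 33 (mod 133)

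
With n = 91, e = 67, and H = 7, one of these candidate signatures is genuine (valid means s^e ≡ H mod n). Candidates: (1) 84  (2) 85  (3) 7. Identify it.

1

Candidate 1: Squares mod 91: 84^1≡84, 84^2≡49, 84^4≡35, 84^8≡42, 84^16≡35, 84^32≡42, 84^64≡35; 67 = 64 + 2 + 1, so 84^67 ≡ 35·49·84 ≡ 7 (mod 91)
  → matches H = 7
Candidate 2: Squares mod 91: 85^1≡85, 85^2≡36, 85^4≡22, 85^8≡29, 85^16≡22, 85^32≡29, 85^64≡22; 67 = 64 + 2 + 1, so 85^67 ≡ 22·36·85 ≡ 71 (mod 91)
Candidate 3: Squares mod 91: 7^1≡7, 7^2≡49, 7^4≡35, 7^8≡42, 7^16≡35, 7^32≡42, 7^64≡35; 67 = 64 + 2 + 1, so 7^67 ≡ 35·49·7 ≡ 84 (mod 91)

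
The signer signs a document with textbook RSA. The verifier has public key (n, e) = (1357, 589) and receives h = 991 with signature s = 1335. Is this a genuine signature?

forged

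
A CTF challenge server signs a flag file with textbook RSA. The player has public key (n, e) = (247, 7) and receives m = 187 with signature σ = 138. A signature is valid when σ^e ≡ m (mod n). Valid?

Squares mod 247: σ^1≡138, σ^2≡25, σ^4≡131
7 = 4 + 2 + 1, so σ^7 ≡ 131·25·138 ≡ 187 (mod 247)
σ^7 mod 247 = 187 matches m.

yes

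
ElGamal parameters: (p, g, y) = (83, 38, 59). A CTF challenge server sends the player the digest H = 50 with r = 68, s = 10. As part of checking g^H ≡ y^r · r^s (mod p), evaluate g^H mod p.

38^50 mod 83 = 65

65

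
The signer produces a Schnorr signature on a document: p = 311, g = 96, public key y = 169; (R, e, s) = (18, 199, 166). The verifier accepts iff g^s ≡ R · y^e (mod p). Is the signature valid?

g^s mod p:
96^2 = 9216 ≡ 197
96^4 ≡ 197^2 = 38809 ≡ 245
96^8 ≡ 245^2 = 60025 ≡ 2
96^16 ≡ 2^2 = 4
96^32 ≡ 4^2 = 16
96^64 ≡ 16^2 = 256
96^128 ≡ 256^2 = 65536 ≡ 226
166 = 128 + 32 + 4 + 2, so 96^166 ≡ 226·16·245·197 ≡ 193 (mod 311)
R · y^e mod p:
169^2 = 28561 ≡ 260
169^4 ≡ 260^2 = 67600 ≡ 113
169^8 ≡ 113^2 = 12769 ≡ 18
169^16 ≡ 18^2 = 324 ≡ 13
169^32 ≡ 13^2 = 169
169^64 ≡ 169^2 = 28561 ≡ 260
169^128 ≡ 260^2 = 67600 ≡ 113
199 = 128 + 64 + 4 + 2 + 1, so 169^199 ≡ 113·260·113·260·169 ≡ 91 (mod 311)
18·91 = 1638 ≡ 83 (mod 311)
193 ≠ 83; the check fails.

invalid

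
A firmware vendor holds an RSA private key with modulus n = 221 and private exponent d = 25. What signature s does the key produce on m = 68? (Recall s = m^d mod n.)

68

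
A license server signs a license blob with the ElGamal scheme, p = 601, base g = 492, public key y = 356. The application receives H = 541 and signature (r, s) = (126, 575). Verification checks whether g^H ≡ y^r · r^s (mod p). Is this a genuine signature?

Left side g^H mod p:
492^2 = 242064 ≡ 462
492^4 ≡ 462^2 = 213444 ≡ 89
492^8 ≡ 89^2 = 7921 ≡ 108
492^16 ≡ 108^2 = 11664 ≡ 245
492^32 ≡ 245^2 = 60025 ≡ 526
492^64 ≡ 526^2 = 276676 ≡ 216
492^128 ≡ 216^2 = 46656 ≡ 379
492^256 ≡ 379^2 = 143641 ≡ 2
492^512 ≡ 2^2 = 4
541 = 512 + 16 + 8 + 4 + 1, so 492^541 ≡ 4·245·108·89·492 ≡ 570 (mod 601)
Right side y^r · r^s mod p:
356^2 = 126736 ≡ 526
356^4 ≡ 526^2 = 276676 ≡ 216
356^8 ≡ 216^2 = 46656 ≡ 379
356^16 ≡ 379^2 = 143641 ≡ 2
356^32 ≡ 2^2 = 4
356^64 ≡ 4^2 = 16
126 = 64 + 32 + 16 + 8 + 4 + 2, so 356^126 ≡ 16·4·2·379·216·526 ≡ 245 (mod 601)
126^2 = 15876 ≡ 250
126^4 ≡ 250^2 = 62500 ≡ 597
126^8 ≡ 597^2 = 356409 ≡ 16
126^16 ≡ 16^2 = 256
126^32 ≡ 256^2 = 65536 ≡ 27
126^64 ≡ 27^2 = 729 ≡ 128
126^128 ≡ 128^2 = 16384 ≡ 157
126^256 ≡ 157^2 = 24649 ≡ 8
126^512 ≡ 8^2 = 64
575 = 512 + 32 + 16 + 8 + 4 + 2 + 1, so 126^575 ≡ 64·27·256·16·597·250·126 ≡ 542 (mod 601)
245·542 = 132790 ≡ 570 (mod 601)
570 ≡ 570 (mod 601), so the signature is genuine.

genuine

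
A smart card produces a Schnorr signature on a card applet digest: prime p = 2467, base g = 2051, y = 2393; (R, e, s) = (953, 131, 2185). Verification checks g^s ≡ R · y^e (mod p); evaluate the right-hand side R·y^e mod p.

1679

Squares mod 2467: 2393^1≡2393, 2393^2≡542, 2393^4≡191, 2393^8≡1943, 2393^16≡739, 2393^32≡914, 2393^64≡1550, 2393^128≡2109
131 = 128 + 2 + 1, so 2393^131 ≡ 2109·542·2393 ≡ 724 (mod 2467)
R · y^e ≡ 953·724 = 689972 ≡ 1679 (mod 2467)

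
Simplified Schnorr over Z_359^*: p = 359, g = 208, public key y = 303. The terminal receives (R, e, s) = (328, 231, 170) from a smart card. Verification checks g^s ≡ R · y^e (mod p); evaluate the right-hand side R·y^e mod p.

306

303^2 = 91809 ≡ 264
303^4 ≡ 264^2 = 69696 ≡ 50
303^8 ≡ 50^2 = 2500 ≡ 346
303^16 ≡ 346^2 = 119716 ≡ 169
303^32 ≡ 169^2 = 28561 ≡ 200
303^64 ≡ 200^2 = 40000 ≡ 151
303^128 ≡ 151^2 = 22801 ≡ 184
231 = 128 + 64 + 32 + 4 + 2 + 1, so 303^231 ≡ 184·151·200·50·264·303 ≡ 187 (mod 359)
R · y^e ≡ 328·187 = 61336 ≡ 306 (mod 359)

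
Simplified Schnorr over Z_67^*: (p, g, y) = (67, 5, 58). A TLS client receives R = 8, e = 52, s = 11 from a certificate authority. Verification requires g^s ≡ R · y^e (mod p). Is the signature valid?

valid

g^s mod p:
5^11 mod 67 = 66
R · y^e mod p:
58^52 mod 67 = 25
8·25 = 200 ≡ 66 (mod 67)
66 ≡ 66 (mod 67); signature holds.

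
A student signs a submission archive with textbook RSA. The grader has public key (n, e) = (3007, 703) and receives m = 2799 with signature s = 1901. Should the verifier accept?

accept

s^2 ≡ 1901^2 = 3613801 ≡ 2394
s^4 ≡ 2394^2 = 5731236 ≡ 2901
s^8 ≡ 2901^2 = 8415801 ≡ 2215
s^16 ≡ 2215^2 = 4906225 ≡ 1808
s^32 ≡ 1808^2 = 3268864 ≡ 255
s^64 ≡ 255^2 = 65025 ≡ 1878
s^128 ≡ 1878^2 = 3526884 ≡ 2680
s^256 ≡ 2680^2 = 7182400 ≡ 1684
s^512 ≡ 1684^2 = 2835856 ≡ 255
703 = 512 + 128 + 32 + 16 + 8 + 4 + 2 + 1, so s^703 ≡ 255·2680·255·1808·2215·2901·2394·1901 ≡ 2799 (mod 3007)
Since 2799 equals the digest 2799, verification succeeds.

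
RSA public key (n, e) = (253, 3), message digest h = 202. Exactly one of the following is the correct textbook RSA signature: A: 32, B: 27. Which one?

Candidate A: 32^2 = 1024 ≡ 12; 3 = 2 + 1, so 32^3 ≡ 12·32 ≡ 131 (mod 253)
Candidate B: 27^2 = 729 ≡ 223; 3 = 2 + 1, so 27^3 ≡ 223·27 ≡ 202 (mod 253)
  → matches h = 202

B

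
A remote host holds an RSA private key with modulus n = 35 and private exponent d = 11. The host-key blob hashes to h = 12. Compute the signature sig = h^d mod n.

3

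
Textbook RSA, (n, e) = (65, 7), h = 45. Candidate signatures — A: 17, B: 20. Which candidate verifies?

Candidate A: 17^2 = 289 ≡ 29; 17^4 ≡ 29^2 = 841 ≡ 61; 7 = 4 + 2 + 1, so 17^7 ≡ 61·29·17 ≡ 43 (mod 65)
Candidate B: 20^2 = 400 ≡ 10; 20^4 ≡ 10^2 = 100 ≡ 35; 7 = 4 + 2 + 1, so 20^7 ≡ 35·10·20 ≡ 45 (mod 65)
  → matches h = 45

B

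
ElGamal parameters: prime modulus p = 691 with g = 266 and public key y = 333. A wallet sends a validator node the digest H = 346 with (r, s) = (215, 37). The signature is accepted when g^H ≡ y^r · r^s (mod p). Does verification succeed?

fails

Left side g^H mod p:
Squares mod 691: 266^1≡266, 266^2≡274, 266^4≡448, 266^8≡314, 266^16≡474, 266^32≡101, 266^64≡527, 266^128≡638, 266^256≡45
346 = 256 + 64 + 16 + 8 + 2, so 266^346 ≡ 45·527·474·314·274 ≡ 266 (mod 691)
Right side y^r · r^s mod p:
Squares mod 691: 333^1≡333, 333^2≡329, 333^4≡445, 333^8≡399, 333^16≡271, 333^32≡195, 333^64≡20, 333^128≡400
215 = 128 + 64 + 16 + 4 + 2 + 1, so 333^215 ≡ 400·20·271·445·329·333 ≡ 399 (mod 691)
Squares mod 691: 215^1≡215, 215^2≡619, 215^4≡347, 215^8≡175, 215^16≡221, 215^32≡471
37 = 32 + 4 + 1, so 215^37 ≡ 471·347·215 ≡ 223 (mod 691)
399·223 = 88977 ≡ 529 (mod 691)
266 ≠ 529, so verification fails.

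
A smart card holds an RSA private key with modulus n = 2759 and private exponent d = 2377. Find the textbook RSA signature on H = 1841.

H^2377 mod 2759 = 1574

1574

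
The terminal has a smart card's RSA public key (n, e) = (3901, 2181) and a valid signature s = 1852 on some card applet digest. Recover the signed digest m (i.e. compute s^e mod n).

3887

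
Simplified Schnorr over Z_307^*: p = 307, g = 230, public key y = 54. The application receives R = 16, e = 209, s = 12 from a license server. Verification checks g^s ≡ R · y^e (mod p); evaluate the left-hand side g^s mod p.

216

230^12 mod 307 = 216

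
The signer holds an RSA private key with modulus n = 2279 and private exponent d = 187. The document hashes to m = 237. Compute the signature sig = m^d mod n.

Squares mod 2279: m^1≡237, m^2≡1473, m^4≡121, m^8≡967, m^16≡699, m^32≡895, m^64≡1096, m^128≡183
187 = 128 + 32 + 16 + 8 + 2 + 1, so m^187 ≡ 183·895·699·967·1473·237 ≡ 1329 (mod 2279)

1329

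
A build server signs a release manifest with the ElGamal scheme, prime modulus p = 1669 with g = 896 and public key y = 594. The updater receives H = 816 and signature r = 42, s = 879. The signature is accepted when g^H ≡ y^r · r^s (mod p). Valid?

no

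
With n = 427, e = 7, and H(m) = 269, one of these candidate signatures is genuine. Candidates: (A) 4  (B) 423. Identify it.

B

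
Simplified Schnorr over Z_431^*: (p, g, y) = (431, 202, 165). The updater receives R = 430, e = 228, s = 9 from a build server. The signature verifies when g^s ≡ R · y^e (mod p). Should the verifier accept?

g^s mod p:
202^2 = 40804 ≡ 290
202^4 ≡ 290^2 = 84100 ≡ 55
202^8 ≡ 55^2 = 3025 ≡ 8
9 = 8 + 1, so 202^9 ≡ 8·202 ≡ 323 (mod 431)
R · y^e mod p:
165^2 = 27225 ≡ 72
165^4 ≡ 72^2 = 5184 ≡ 12
165^8 ≡ 12^2 = 144
165^16 ≡ 144^2 = 20736 ≡ 48
165^32 ≡ 48^2 = 2304 ≡ 149
165^64 ≡ 149^2 = 22201 ≡ 220
165^128 ≡ 220^2 = 48400 ≡ 128
228 = 128 + 64 + 32 + 4, so 165^228 ≡ 128·220·149·12 ≡ 229 (mod 431)
430·229 = 98470 ≡ 202 (mod 431)
323 ≠ 202; the check fails.

reject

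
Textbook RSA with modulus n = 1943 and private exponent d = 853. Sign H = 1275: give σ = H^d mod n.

H^2 ≡ 1275^2 = 1625625 ≡ 1277
H^4 ≡ 1277^2 = 1630729 ≡ 552
H^8 ≡ 552^2 = 304704 ≡ 1596
H^16 ≡ 1596^2 = 2547216 ≡ 1886
H^32 ≡ 1886^2 = 3556996 ≡ 1306
H^64 ≡ 1306^2 = 1705636 ≡ 1625
H^128 ≡ 1625^2 = 2640625 ≡ 88
H^256 ≡ 88^2 = 7744 ≡ 1915
H^512 ≡ 1915^2 = 3667225 ≡ 784
853 = 512 + 256 + 64 + 16 + 4 + 1, so H^853 ≡ 784·1915·1625·1886·552·1275 ≡ 1652 (mod 1943)

1652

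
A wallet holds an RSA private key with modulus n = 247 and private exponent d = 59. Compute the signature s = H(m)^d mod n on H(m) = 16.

61

(H(m))^2 ≡ 16^2 = 256 ≡ 9
(H(m))^4 ≡ 9^2 = 81
(H(m))^8 ≡ 81^2 = 6561 ≡ 139
(H(m))^16 ≡ 139^2 = 19321 ≡ 55
(H(m))^32 ≡ 55^2 = 3025 ≡ 61
59 = 32 + 16 + 8 + 2 + 1, so (H(m))^59 ≡ 61·55·139·9·16 ≡ 61 (mod 247)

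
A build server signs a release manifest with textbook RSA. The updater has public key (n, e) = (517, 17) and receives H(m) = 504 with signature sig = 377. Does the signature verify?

does not verify

Squares mod 517: sig^1≡377, sig^2≡471, sig^4≡48, sig^8≡236, sig^16≡377
17 = 16 + 1, so sig^17 ≡ 377·377 ≡ 471 (mod 517)
The recovered value 471 does not match the digest 504.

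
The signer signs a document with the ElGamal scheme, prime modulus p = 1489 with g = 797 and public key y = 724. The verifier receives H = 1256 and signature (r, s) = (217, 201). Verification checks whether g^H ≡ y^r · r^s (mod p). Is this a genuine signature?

genuine

Left side g^H mod p:
797^1256 mod 1489 = 36
Right side y^r · r^s mod p:
724^217 mod 1489 = 1321
217^201 mod 1489 = 957
1321·957 = 1264197 ≡ 36 (mod 1489)
36 ≡ 36 (mod 1489), so the signature is genuine.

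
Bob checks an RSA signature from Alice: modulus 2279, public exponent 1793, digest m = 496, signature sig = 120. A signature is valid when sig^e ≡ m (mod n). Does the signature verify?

sig^2 ≡ 120^2 = 14400 ≡ 726
sig^4 ≡ 726^2 = 527076 ≡ 627
sig^8 ≡ 627^2 = 393129 ≡ 1141
sig^16 ≡ 1141^2 = 1301881 ≡ 572
sig^32 ≡ 572^2 = 327184 ≡ 1287
sig^64 ≡ 1287^2 = 1656369 ≡ 1815
sig^128 ≡ 1815^2 = 3294225 ≡ 1070
sig^256 ≡ 1070^2 = 1144900 ≡ 842
sig^512 ≡ 842^2 = 708964 ≡ 195
sig^1024 ≡ 195^2 = 38025 ≡ 1561
1793 = 1024 + 512 + 256 + 1, so sig^1793 ≡ 1561·195·842·120 ≡ 1783 (mod 2279)
sig^1793 mod 2279 = 1783, but m = 496.

does not verify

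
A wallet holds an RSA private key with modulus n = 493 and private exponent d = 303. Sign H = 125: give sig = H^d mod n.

122

Squares mod 493: H^1≡125, H^2≡342, H^4≡123, H^8≡339, H^16≡52, H^32≡239, H^64≡426, H^128≡52, H^256≡239
303 = 256 + 32 + 8 + 4 + 2 + 1, so H^303 ≡ 239·239·339·123·342·125 ≡ 122 (mod 493)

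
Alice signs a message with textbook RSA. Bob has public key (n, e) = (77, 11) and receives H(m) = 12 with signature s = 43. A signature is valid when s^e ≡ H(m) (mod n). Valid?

no

Squares mod 77: s^1≡43, s^2≡1, s^4≡1, s^8≡1
11 = 8 + 2 + 1, so s^11 ≡ 1·1·43 ≡ 43 (mod 77)
s^11 mod 77 = 43, but H(m) = 12.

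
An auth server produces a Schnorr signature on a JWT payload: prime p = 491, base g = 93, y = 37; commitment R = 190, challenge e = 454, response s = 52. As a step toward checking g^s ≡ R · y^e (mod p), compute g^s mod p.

403

93^2 = 8649 ≡ 302
93^4 ≡ 302^2 = 91204 ≡ 369
93^8 ≡ 369^2 = 136161 ≡ 154
93^16 ≡ 154^2 = 23716 ≡ 148
93^32 ≡ 148^2 = 21904 ≡ 300
52 = 32 + 16 + 4, so 93^52 ≡ 300·148·369 ≡ 403 (mod 491)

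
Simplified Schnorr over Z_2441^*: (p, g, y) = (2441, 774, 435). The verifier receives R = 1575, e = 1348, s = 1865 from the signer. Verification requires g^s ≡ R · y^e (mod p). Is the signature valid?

g^s mod p:
774^2 = 599076 ≡ 1031
774^4 ≡ 1031^2 = 1062961 ≡ 1126
774^8 ≡ 1126^2 = 1267876 ≡ 997
774^16 ≡ 997^2 = 994009 ≡ 522
774^32 ≡ 522^2 = 272484 ≡ 1533
774^64 ≡ 1533^2 = 2350089 ≡ 1847
774^128 ≡ 1847^2 = 3411409 ≡ 1332
774^256 ≡ 1332^2 = 1774224 ≡ 2058
774^512 ≡ 2058^2 = 4235364 ≡ 229
774^1024 ≡ 229^2 = 52441 ≡ 1180
1865 = 1024 + 512 + 256 + 64 + 8 + 1, so 774^1865 ≡ 1180·229·2058·1847·997·774 ≡ 1116 (mod 2441)
R · y^e mod p:
435^2 = 189225 ≡ 1268
435^4 ≡ 1268^2 = 1607824 ≡ 1646
435^8 ≡ 1646^2 = 2709316 ≡ 2247
435^16 ≡ 2247^2 = 5049009 ≡ 1021
435^32 ≡ 1021^2 = 1042441 ≡ 134
435^64 ≡ 134^2 = 17956 ≡ 869
435^128 ≡ 869^2 = 755161 ≡ 892
435^256 ≡ 892^2 = 795664 ≡ 2339
435^512 ≡ 2339^2 = 5470921 ≡ 640
435^1024 ≡ 640^2 = 409600 ≡ 1953
1348 = 1024 + 256 + 64 + 4, so 435^1348 ≡ 1953·2339·869·1646 ≡ 1549 (mod 2441)
1575·1549 = 2439675 ≡ 1116 (mod 2441)
1116 ≡ 1116 (mod 2441); signature holds.

valid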